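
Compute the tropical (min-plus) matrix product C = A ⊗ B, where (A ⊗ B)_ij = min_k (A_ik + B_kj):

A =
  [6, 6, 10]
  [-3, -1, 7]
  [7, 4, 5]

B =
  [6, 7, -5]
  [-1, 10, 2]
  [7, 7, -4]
A ⊗ B =
  [5, 13, 1]
  [-2, 4, -8]
  [3, 12, 1]

Apply the min-plus product entry-by-entry:
  C[0][0] = min over k of (A[0][0] + B[0][0] = 6 + 6 = 12, A[0][1] + B[1][0] = 6 + -1 = 5, A[0][2] + B[2][0] = 10 + 7 = 17) = 5 (attained at k = 1)
  C[0][1] = min over k of (A[0][0] + B[0][1] = 6 + 7 = 13, A[0][1] + B[1][1] = 6 + 10 = 16, A[0][2] + B[2][1] = 10 + 7 = 17) = 13 (attained at k = 0)
  C[0][2] = min over k of (A[0][0] + B[0][2] = 6 + -5 = 1, A[0][1] + B[1][2] = 6 + 2 = 8, A[0][2] + B[2][2] = 10 + -4 = 6) = 1 (attained at k = 0)
  C[1][0] = min over k of (A[1][0] + B[0][0] = -3 + 6 = 3, A[1][1] + B[1][0] = -1 + -1 = -2, A[1][2] + B[2][0] = 7 + 7 = 14) = -2 (attained at k = 1)
  C[1][1] = min over k of (A[1][0] + B[0][1] = -3 + 7 = 4, A[1][1] + B[1][1] = -1 + 10 = 9, A[1][2] + B[2][1] = 7 + 7 = 14) = 4 (attained at k = 0)
  C[1][2] = min over k of (A[1][0] + B[0][2] = -3 + -5 = -8, A[1][1] + B[1][2] = -1 + 2 = 1, A[1][2] + B[2][2] = 7 + -4 = 3) = -8 (attained at k = 0)
  C[2][0] = min over k of (A[2][0] + B[0][0] = 7 + 6 = 13, A[2][1] + B[1][0] = 4 + -1 = 3, A[2][2] + B[2][0] = 5 + 7 = 12) = 3 (attained at k = 1)
  C[2][1] = min over k of (A[2][0] + B[0][1] = 7 + 7 = 14, A[2][1] + B[1][1] = 4 + 10 = 14, A[2][2] + B[2][1] = 5 + 7 = 12) = 12 (attained at k = 2)
  C[2][2] = min over k of (A[2][0] + B[0][2] = 7 + -5 = 2, A[2][1] + B[1][2] = 4 + 2 = 6, A[2][2] + B[2][2] = 5 + -4 = 1) = 1 (attained at k = 2)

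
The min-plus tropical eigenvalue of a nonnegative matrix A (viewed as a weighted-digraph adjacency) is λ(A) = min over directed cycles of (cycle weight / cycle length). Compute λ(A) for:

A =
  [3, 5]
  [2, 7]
λ(A) = 3

Enumerate directed cycles and compute their means (weight / length). Sample:
  cycle 0 → 0: weight = 3, length = 1, mean = 3/1 ≈ 3.000
  cycle 1 → 1: weight = 7, length = 1, mean = 7/1 ≈ 7.000
  cycle 0 → 1 → 0: weight = 7, length = 2, mean = 7/2 ≈ 3.500
  cycle 1 → 0 → 1: weight = 7, length = 2, mean = 7/2 ≈ 3.500
Minimum mean = 3.000, attained e.g. along the cycle 0 → 0 with weight 3 and length 1. So λ(A) = 3/1 = 3.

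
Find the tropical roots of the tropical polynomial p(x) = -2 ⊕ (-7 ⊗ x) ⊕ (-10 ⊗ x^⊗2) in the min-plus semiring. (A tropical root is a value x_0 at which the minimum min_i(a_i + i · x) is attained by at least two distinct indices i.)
Roots: {3, 5}

Each tropical root is a break point of the lower envelope of the lines y = a_i + i · x (there are 3 lines, with slopes 0, 1, ..., 2). Only the lines that attain the minimum somewhere contribute to roots; other lines are dominated. Here the surviving (envelope) indices are i = 2, i = 1, i = 0.
Intersections between consecutive envelope lines give the roots: for adjacent envelope indices i < j the intersection is x = (a_i − a_j) / (j − i). Reading off the sorted break points: {3, 5}.
Verification: at each break x_0, at least two indices attain the minimum of min_i(a_i + i · x_0).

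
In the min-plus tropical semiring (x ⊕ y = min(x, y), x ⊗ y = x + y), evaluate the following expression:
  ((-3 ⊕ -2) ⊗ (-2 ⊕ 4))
((-3 ⊕ -2) ⊗ (-2 ⊕ 4)) = -5

Expand innermost to outermost. Recall ⊕ takes the minimum of its arguments and ⊗ takes their sum. Working out the expression ((-3 ⊕ -2) ⊗ (-2 ⊕ 4)) gives -5.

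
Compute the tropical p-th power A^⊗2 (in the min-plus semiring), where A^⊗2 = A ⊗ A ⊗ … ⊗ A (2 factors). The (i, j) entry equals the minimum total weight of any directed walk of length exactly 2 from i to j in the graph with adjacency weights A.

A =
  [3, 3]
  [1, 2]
A^⊗2 =
  [4, 5]
  [3, 4]

Each entry (A^⊗2)_ij equals the minimum over all length-2 walks i = v_0 → v_1 → … → v_2 = j of Σ_t A[v_t][v_{t+1}]. For example, for (i, j) = (0, 1) we minimise over 2 possible intermediate vertex sequences; the minimum is 5, attained along the walk 0 → 1 → 1.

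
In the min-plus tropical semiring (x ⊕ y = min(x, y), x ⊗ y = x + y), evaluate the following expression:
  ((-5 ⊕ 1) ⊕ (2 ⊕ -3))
((-5 ⊕ 1) ⊕ (2 ⊕ -3)) = -5

Expand innermost to outermost. Recall ⊕ takes the minimum of its arguments and ⊗ takes their sum. Working out the expression ((-5 ⊕ 1) ⊕ (2 ⊕ -3)) gives -5.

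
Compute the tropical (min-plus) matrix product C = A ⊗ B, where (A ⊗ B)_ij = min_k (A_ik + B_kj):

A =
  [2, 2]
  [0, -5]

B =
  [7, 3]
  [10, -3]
A ⊗ B =
  [9, -1]
  [5, -8]

Apply the min-plus product entry-by-entry:
  C[0][0] = min over k of (A[0][0] + B[0][0] = 2 + 7 = 9, A[0][1] + B[1][0] = 2 + 10 = 12) = 9 (attained at k = 0)
  C[0][1] = min over k of (A[0][0] + B[0][1] = 2 + 3 = 5, A[0][1] + B[1][1] = 2 + -3 = -1) = -1 (attained at k = 1)
  C[1][0] = min over k of (A[1][0] + B[0][0] = 0 + 7 = 7, A[1][1] + B[1][0] = -5 + 10 = 5) = 5 (attained at k = 1)
  C[1][1] = min over k of (A[1][0] + B[0][1] = 0 + 3 = 3, A[1][1] + B[1][1] = -5 + -3 = -8) = -8 (attained at k = 1)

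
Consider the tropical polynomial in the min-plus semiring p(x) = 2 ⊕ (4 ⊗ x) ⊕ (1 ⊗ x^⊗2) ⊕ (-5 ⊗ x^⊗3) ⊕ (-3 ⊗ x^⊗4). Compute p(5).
p(5) = 2

A tropical monomial a ⊗ x^⊗i evaluates to a + i · x. Evaluating each term at x = 5:
  Term 0 contributes 2 + 0 · 5 = 2
  Term 1 contributes 4 + 1 · 5 = 9
  Term 2 contributes 1 + 2 · 5 = 11
  Term 3 contributes -5 + 3 · 5 = 10
  Term 4 contributes -3 + 4 · 5 = 17
p(5) = ⊕ of these = min[2, 9, 11, 10, 17] = 2.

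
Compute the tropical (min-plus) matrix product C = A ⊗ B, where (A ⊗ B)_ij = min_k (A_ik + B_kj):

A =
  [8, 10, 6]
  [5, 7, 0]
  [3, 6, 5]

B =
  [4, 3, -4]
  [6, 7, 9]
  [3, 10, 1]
A ⊗ B =
  [9, 11, 4]
  [3, 8, 1]
  [7, 6, -1]

Apply the min-plus product entry-by-entry:
  C[0][0] = min over k of (A[0][0] + B[0][0] = 8 + 4 = 12, A[0][1] + B[1][0] = 10 + 6 = 16, A[0][2] + B[2][0] = 6 + 3 = 9) = 9 (attained at k = 2)
  C[0][1] = min over k of (A[0][0] + B[0][1] = 8 + 3 = 11, A[0][1] + B[1][1] = 10 + 7 = 17, A[0][2] + B[2][1] = 6 + 10 = 16) = 11 (attained at k = 0)
  C[0][2] = min over k of (A[0][0] + B[0][2] = 8 + -4 = 4, A[0][1] + B[1][2] = 10 + 9 = 19, A[0][2] + B[2][2] = 6 + 1 = 7) = 4 (attained at k = 0)
  C[1][0] = min over k of (A[1][0] + B[0][0] = 5 + 4 = 9, A[1][1] + B[1][0] = 7 + 6 = 13, A[1][2] + B[2][0] = 0 + 3 = 3) = 3 (attained at k = 2)
  C[1][1] = min over k of (A[1][0] + B[0][1] = 5 + 3 = 8, A[1][1] + B[1][1] = 7 + 7 = 14, A[1][2] + B[2][1] = 0 + 10 = 10) = 8 (attained at k = 0)
  C[1][2] = min over k of (A[1][0] + B[0][2] = 5 + -4 = 1, A[1][1] + B[1][2] = 7 + 9 = 16, A[1][2] + B[2][2] = 0 + 1 = 1) = 1 (attained at k = 0)
  C[2][0] = min over k of (A[2][0] + B[0][0] = 3 + 4 = 7, A[2][1] + B[1][0] = 6 + 6 = 12, A[2][2] + B[2][0] = 5 + 3 = 8) = 7 (attained at k = 0)
  C[2][1] = min over k of (A[2][0] + B[0][1] = 3 + 3 = 6, A[2][1] + B[1][1] = 6 + 7 = 13, A[2][2] + B[2][1] = 5 + 10 = 15) = 6 (attained at k = 0)
  C[2][2] = min over k of (A[2][0] + B[0][2] = 3 + -4 = -1, A[2][1] + B[1][2] = 6 + 9 = 15, A[2][2] + B[2][2] = 5 + 1 = 6) = -1 (attained at k = 0)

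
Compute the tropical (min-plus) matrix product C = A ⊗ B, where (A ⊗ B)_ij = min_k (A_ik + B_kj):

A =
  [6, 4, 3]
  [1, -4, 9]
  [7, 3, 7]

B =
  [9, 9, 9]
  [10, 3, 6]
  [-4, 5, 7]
A ⊗ B =
  [-1, 7, 10]
  [5, -1, 2]
  [3, 6, 9]

Apply the min-plus product entry-by-entry:
  C[0][0] = min over k of (A[0][0] + B[0][0] = 6 + 9 = 15, A[0][1] + B[1][0] = 4 + 10 = 14, A[0][2] + B[2][0] = 3 + -4 = -1) = -1 (attained at k = 2)
  C[0][1] = min over k of (A[0][0] + B[0][1] = 6 + 9 = 15, A[0][1] + B[1][1] = 4 + 3 = 7, A[0][2] + B[2][1] = 3 + 5 = 8) = 7 (attained at k = 1)
  C[0][2] = min over k of (A[0][0] + B[0][2] = 6 + 9 = 15, A[0][1] + B[1][2] = 4 + 6 = 10, A[0][2] + B[2][2] = 3 + 7 = 10) = 10 (attained at k = 1)
  C[1][0] = min over k of (A[1][0] + B[0][0] = 1 + 9 = 10, A[1][1] + B[1][0] = -4 + 10 = 6, A[1][2] + B[2][0] = 9 + -4 = 5) = 5 (attained at k = 2)
  C[1][1] = min over k of (A[1][0] + B[0][1] = 1 + 9 = 10, A[1][1] + B[1][1] = -4 + 3 = -1, A[1][2] + B[2][1] = 9 + 5 = 14) = -1 (attained at k = 1)
  C[1][2] = min over k of (A[1][0] + B[0][2] = 1 + 9 = 10, A[1][1] + B[1][2] = -4 + 6 = 2, A[1][2] + B[2][2] = 9 + 7 = 16) = 2 (attained at k = 1)
  C[2][0] = min over k of (A[2][0] + B[0][0] = 7 + 9 = 16, A[2][1] + B[1][0] = 3 + 10 = 13, A[2][2] + B[2][0] = 7 + -4 = 3) = 3 (attained at k = 2)
  C[2][1] = min over k of (A[2][0] + B[0][1] = 7 + 9 = 16, A[2][1] + B[1][1] = 3 + 3 = 6, A[2][2] + B[2][1] = 7 + 5 = 12) = 6 (attained at k = 1)
  C[2][2] = min over k of (A[2][0] + B[0][2] = 7 + 9 = 16, A[2][1] + B[1][2] = 3 + 6 = 9, A[2][2] + B[2][2] = 7 + 7 = 14) = 9 (attained at k = 1)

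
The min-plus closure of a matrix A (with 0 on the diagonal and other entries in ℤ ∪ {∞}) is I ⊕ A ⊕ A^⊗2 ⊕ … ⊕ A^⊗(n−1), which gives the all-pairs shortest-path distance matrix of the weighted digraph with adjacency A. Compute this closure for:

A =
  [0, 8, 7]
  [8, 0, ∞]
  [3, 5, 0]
Closure =
  [0, 8, 7]
  [8, 0, 15]
  [3, 5, 0]

This is the Floyd-Warshall all-pairs shortest-path computation. For each intermediate vertex k = 0, 1, …, 2, update dist[i][j] ← min(dist[i][j], dist[i][k] + dist[k][j]). The final matrix gives, for each (i, j), the minimum total weight of any directed path from i to j (possibly empty when i = j).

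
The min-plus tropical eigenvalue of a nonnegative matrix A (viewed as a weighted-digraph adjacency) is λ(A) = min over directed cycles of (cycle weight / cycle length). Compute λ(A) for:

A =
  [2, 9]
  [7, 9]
λ(A) = 2

Enumerate directed cycles and compute their means (weight / length). Sample:
  cycle 0 → 0: weight = 2, length = 1, mean = 2/1 ≈ 2.000
  cycle 1 → 1: weight = 9, length = 1, mean = 9/1 ≈ 9.000
  cycle 0 → 1 → 0: weight = 16, length = 2, mean = 16/2 ≈ 8.000
  cycle 1 → 0 → 1: weight = 16, length = 2, mean = 16/2 ≈ 8.000
Minimum mean = 2.000, attained e.g. along the cycle 0 → 0 with weight 2 and length 1. So λ(A) = 2/1 = 2.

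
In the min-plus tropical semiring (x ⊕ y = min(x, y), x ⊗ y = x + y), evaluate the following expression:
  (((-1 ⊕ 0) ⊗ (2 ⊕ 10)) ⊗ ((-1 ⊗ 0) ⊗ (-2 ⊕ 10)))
(((-1 ⊕ 0) ⊗ (2 ⊕ 10)) ⊗ ((-1 ⊗ 0) ⊗ (-2 ⊕ 10))) = -2

Expand innermost to outermost. Recall ⊕ takes the minimum of its arguments and ⊗ takes their sum. Working out the expression (((-1 ⊕ 0) ⊗ (2 ⊕ 10)) ⊗ ((-1 ⊗ 0) ⊗ (-2 ⊕ 10))) gives -2.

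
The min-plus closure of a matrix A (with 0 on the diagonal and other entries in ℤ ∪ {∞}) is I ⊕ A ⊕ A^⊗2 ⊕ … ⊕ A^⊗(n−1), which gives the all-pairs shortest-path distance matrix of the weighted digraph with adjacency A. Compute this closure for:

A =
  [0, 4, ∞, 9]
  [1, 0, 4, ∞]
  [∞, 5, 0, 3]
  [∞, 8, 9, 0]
Closure =
  [0, 4, 8, 9]
  [1, 0, 4, 7]
  [6, 5, 0, 3]
  [9, 8, 9, 0]

This is the Floyd-Warshall all-pairs shortest-path computation. For each intermediate vertex k = 0, 1, …, 3, update dist[i][j] ← min(dist[i][j], dist[i][k] + dist[k][j]). The final matrix gives, for each (i, j), the minimum total weight of any directed path from i to j (possibly empty when i = j).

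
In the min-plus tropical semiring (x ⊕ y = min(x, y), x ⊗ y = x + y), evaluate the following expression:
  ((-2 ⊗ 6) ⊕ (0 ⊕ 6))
((-2 ⊗ 6) ⊕ (0 ⊕ 6)) = 0

Expand innermost to outermost. Recall ⊕ takes the minimum of its arguments and ⊗ takes their sum. Working out the expression ((-2 ⊗ 6) ⊕ (0 ⊕ 6)) gives 0.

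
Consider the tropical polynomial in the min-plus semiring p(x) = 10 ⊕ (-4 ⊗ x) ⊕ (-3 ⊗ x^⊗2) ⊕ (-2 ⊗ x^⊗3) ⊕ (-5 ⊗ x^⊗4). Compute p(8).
p(8) = 4

A tropical monomial a ⊗ x^⊗i evaluates to a + i · x. Evaluating each term at x = 8:
  Term 0 contributes 10 + 0 · 8 = 10
  Term 1 contributes -4 + 1 · 8 = 4
  Term 2 contributes -3 + 2 · 8 = 13
  Term 3 contributes -2 + 3 · 8 = 22
  Term 4 contributes -5 + 4 · 8 = 27
p(8) = ⊕ of these = min[10, 4, 13, 22, 27] = 4.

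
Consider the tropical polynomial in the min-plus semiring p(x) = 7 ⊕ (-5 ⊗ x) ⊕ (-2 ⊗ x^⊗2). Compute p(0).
p(0) = -5

A tropical monomial a ⊗ x^⊗i evaluates to a + i · x. Evaluating each term at x = 0:
  Term 0 contributes 7 + 0 · 0 = 7
  Term 1 contributes -5 + 1 · 0 = -5
  Term 2 contributes -2 + 2 · 0 = -2
p(0) = ⊕ of these = min[7, -5, -2] = -5.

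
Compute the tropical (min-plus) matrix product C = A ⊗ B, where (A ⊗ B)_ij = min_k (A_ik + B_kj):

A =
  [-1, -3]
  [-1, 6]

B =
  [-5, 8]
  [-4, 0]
A ⊗ B =
  [-7, -3]
  [-6, 6]

Apply the min-plus product entry-by-entry:
  C[0][0] = min over k of (A[0][0] + B[0][0] = -1 + -5 = -6, A[0][1] + B[1][0] = -3 + -4 = -7) = -7 (attained at k = 1)
  C[0][1] = min over k of (A[0][0] + B[0][1] = -1 + 8 = 7, A[0][1] + B[1][1] = -3 + 0 = -3) = -3 (attained at k = 1)
  C[1][0] = min over k of (A[1][0] + B[0][0] = -1 + -5 = -6, A[1][1] + B[1][0] = 6 + -4 = 2) = -6 (attained at k = 0)
  C[1][1] = min over k of (A[1][0] + B[0][1] = -1 + 8 = 7, A[1][1] + B[1][1] = 6 + 0 = 6) = 6 (attained at k = 1)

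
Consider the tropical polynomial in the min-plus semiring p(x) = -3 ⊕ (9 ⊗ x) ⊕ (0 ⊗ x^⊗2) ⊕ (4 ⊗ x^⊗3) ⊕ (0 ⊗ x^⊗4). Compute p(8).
p(8) = -3

A tropical monomial a ⊗ x^⊗i evaluates to a + i · x. Evaluating each term at x = 8:
  Term 0 contributes -3 + 0 · 8 = -3
  Term 1 contributes 9 + 1 · 8 = 17
  Term 2 contributes 0 + 2 · 8 = 16
  Term 3 contributes 4 + 3 · 8 = 28
  Term 4 contributes 0 + 4 · 8 = 32
p(8) = ⊕ of these = min[-3, 17, 16, 28, 32] = -3.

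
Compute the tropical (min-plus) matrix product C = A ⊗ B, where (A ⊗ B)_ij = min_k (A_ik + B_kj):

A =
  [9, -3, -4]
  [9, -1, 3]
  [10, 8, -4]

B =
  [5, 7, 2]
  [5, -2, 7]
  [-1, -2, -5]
A ⊗ B =
  [-5, -6, -9]
  [2, -3, -2]
  [-5, -6, -9]

Apply the min-plus product entry-by-entry:
  C[0][0] = min over k of (A[0][0] + B[0][0] = 9 + 5 = 14, A[0][1] + B[1][0] = -3 + 5 = 2, A[0][2] + B[2][0] = -4 + -1 = -5) = -5 (attained at k = 2)
  C[0][1] = min over k of (A[0][0] + B[0][1] = 9 + 7 = 16, A[0][1] + B[1][1] = -3 + -2 = -5, A[0][2] + B[2][1] = -4 + -2 = -6) = -6 (attained at k = 2)
  C[0][2] = min over k of (A[0][0] + B[0][2] = 9 + 2 = 11, A[0][1] + B[1][2] = -3 + 7 = 4, A[0][2] + B[2][2] = -4 + -5 = -9) = -9 (attained at k = 2)
  C[1][0] = min over k of (A[1][0] + B[0][0] = 9 + 5 = 14, A[1][1] + B[1][0] = -1 + 5 = 4, A[1][2] + B[2][0] = 3 + -1 = 2) = 2 (attained at k = 2)
  C[1][1] = min over k of (A[1][0] + B[0][1] = 9 + 7 = 16, A[1][1] + B[1][1] = -1 + -2 = -3, A[1][2] + B[2][1] = 3 + -2 = 1) = -3 (attained at k = 1)
  C[1][2] = min over k of (A[1][0] + B[0][2] = 9 + 2 = 11, A[1][1] + B[1][2] = -1 + 7 = 6, A[1][2] + B[2][2] = 3 + -5 = -2) = -2 (attained at k = 2)
  C[2][0] = min over k of (A[2][0] + B[0][0] = 10 + 5 = 15, A[2][1] + B[1][0] = 8 + 5 = 13, A[2][2] + B[2][0] = -4 + -1 = -5) = -5 (attained at k = 2)
  C[2][1] = min over k of (A[2][0] + B[0][1] = 10 + 7 = 17, A[2][1] + B[1][1] = 8 + -2 = 6, A[2][2] + B[2][1] = -4 + -2 = -6) = -6 (attained at k = 2)
  C[2][2] = min over k of (A[2][0] + B[0][2] = 10 + 2 = 12, A[2][1] + B[1][2] = 8 + 7 = 15, A[2][2] + B[2][2] = -4 + -5 = -9) = -9 (attained at k = 2)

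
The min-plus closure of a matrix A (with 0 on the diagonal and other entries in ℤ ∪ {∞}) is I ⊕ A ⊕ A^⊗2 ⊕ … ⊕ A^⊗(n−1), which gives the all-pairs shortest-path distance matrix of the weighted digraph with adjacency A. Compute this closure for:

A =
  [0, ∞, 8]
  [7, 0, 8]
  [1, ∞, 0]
Closure =
  [0, ∞, 8]
  [7, 0, 8]
  [1, ∞, 0]

This is the Floyd-Warshall all-pairs shortest-path computation. For each intermediate vertex k = 0, 1, …, 2, update dist[i][j] ← min(dist[i][j], dist[i][k] + dist[k][j]). The final matrix gives, for each (i, j), the minimum total weight of any directed path from i to j (possibly empty when i = j).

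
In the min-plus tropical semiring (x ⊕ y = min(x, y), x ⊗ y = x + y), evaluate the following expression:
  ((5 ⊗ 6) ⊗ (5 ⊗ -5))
((5 ⊗ 6) ⊗ (5 ⊗ -5)) = 11

Expand innermost to outermost. Recall ⊕ takes the minimum of its arguments and ⊗ takes their sum. Working out the expression ((5 ⊗ 6) ⊗ (5 ⊗ -5)) gives 11.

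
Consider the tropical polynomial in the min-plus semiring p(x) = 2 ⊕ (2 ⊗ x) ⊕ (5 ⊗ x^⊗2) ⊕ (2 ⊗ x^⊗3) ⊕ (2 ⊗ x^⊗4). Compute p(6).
p(6) = 2

A tropical monomial a ⊗ x^⊗i evaluates to a + i · x. Evaluating each term at x = 6:
  Term 0 contributes 2 + 0 · 6 = 2
  Term 1 contributes 2 + 1 · 6 = 8
  Term 2 contributes 5 + 2 · 6 = 17
  Term 3 contributes 2 + 3 · 6 = 20
  Term 4 contributes 2 + 4 · 6 = 26
p(6) = ⊕ of these = min[2, 8, 17, 20, 26] = 2.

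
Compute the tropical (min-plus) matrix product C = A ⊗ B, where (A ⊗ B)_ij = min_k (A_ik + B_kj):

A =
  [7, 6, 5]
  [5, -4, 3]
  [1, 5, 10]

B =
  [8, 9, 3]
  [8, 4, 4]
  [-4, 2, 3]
A ⊗ B =
  [1, 7, 8]
  [-1, 0, 0]
  [6, 9, 4]

Apply the min-plus product entry-by-entry:
  C[0][0] = min over k of (A[0][0] + B[0][0] = 7 + 8 = 15, A[0][1] + B[1][0] = 6 + 8 = 14, A[0][2] + B[2][0] = 5 + -4 = 1) = 1 (attained at k = 2)
  C[0][1] = min over k of (A[0][0] + B[0][1] = 7 + 9 = 16, A[0][1] + B[1][1] = 6 + 4 = 10, A[0][2] + B[2][1] = 5 + 2 = 7) = 7 (attained at k = 2)
  C[0][2] = min over k of (A[0][0] + B[0][2] = 7 + 3 = 10, A[0][1] + B[1][2] = 6 + 4 = 10, A[0][2] + B[2][2] = 5 + 3 = 8) = 8 (attained at k = 2)
  C[1][0] = min over k of (A[1][0] + B[0][0] = 5 + 8 = 13, A[1][1] + B[1][0] = -4 + 8 = 4, A[1][2] + B[2][0] = 3 + -4 = -1) = -1 (attained at k = 2)
  C[1][1] = min over k of (A[1][0] + B[0][1] = 5 + 9 = 14, A[1][1] + B[1][1] = -4 + 4 = 0, A[1][2] + B[2][1] = 3 + 2 = 5) = 0 (attained at k = 1)
  C[1][2] = min over k of (A[1][0] + B[0][2] = 5 + 3 = 8, A[1][1] + B[1][2] = -4 + 4 = 0, A[1][2] + B[2][2] = 3 + 3 = 6) = 0 (attained at k = 1)
  C[2][0] = min over k of (A[2][0] + B[0][0] = 1 + 8 = 9, A[2][1] + B[1][0] = 5 + 8 = 13, A[2][2] + B[2][0] = 10 + -4 = 6) = 6 (attained at k = 2)
  C[2][1] = min over k of (A[2][0] + B[0][1] = 1 + 9 = 10, A[2][1] + B[1][1] = 5 + 4 = 9, A[2][2] + B[2][1] = 10 + 2 = 12) = 9 (attained at k = 1)
  C[2][2] = min over k of (A[2][0] + B[0][2] = 1 + 3 = 4, A[2][1] + B[1][2] = 5 + 4 = 9, A[2][2] + B[2][2] = 10 + 3 = 13) = 4 (attained at k = 0)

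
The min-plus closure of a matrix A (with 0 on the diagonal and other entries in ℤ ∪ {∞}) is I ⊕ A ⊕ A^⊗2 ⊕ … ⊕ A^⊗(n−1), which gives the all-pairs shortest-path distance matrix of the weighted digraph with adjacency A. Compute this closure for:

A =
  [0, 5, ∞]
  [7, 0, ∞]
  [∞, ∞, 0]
Closure =
  [0, 5, ∞]
  [7, 0, ∞]
  [∞, ∞, 0]

This is the Floyd-Warshall all-pairs shortest-path computation. For each intermediate vertex k = 0, 1, …, 2, update dist[i][j] ← min(dist[i][j], dist[i][k] + dist[k][j]). The final matrix gives, for each (i, j), the minimum total weight of any directed path from i to j (possibly empty when i = j).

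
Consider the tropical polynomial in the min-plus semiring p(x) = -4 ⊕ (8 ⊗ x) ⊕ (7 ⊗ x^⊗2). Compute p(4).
p(4) = -4

A tropical monomial a ⊗ x^⊗i evaluates to a + i · x. Evaluating each term at x = 4:
  Term 0 contributes -4 + 0 · 4 = -4
  Term 1 contributes 8 + 1 · 4 = 12
  Term 2 contributes 7 + 2 · 4 = 15
p(4) = ⊕ of these = min[-4, 12, 15] = -4.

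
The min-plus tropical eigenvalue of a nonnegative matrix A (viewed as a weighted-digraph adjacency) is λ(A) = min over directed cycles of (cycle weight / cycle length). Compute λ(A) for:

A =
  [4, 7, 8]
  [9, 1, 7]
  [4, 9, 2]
λ(A) = 1

Enumerate directed cycles and compute their means (weight / length). Sample:
  cycle 0 → 0: weight = 4, length = 1, mean = 4/1 ≈ 4.000
  cycle 1 → 1: weight = 1, length = 1, mean = 1/1 ≈ 1.000
  cycle 2 → 2: weight = 2, length = 1, mean = 2/1 ≈ 2.000
  cycle 0 → 1 → 0: weight = 16, length = 2, mean = 16/2 ≈ 8.000
  cycle 0 → 2 → 0: weight = 12, length = 2, mean = 12/2 ≈ 6.000
  cycle 1 → 0 → 1: weight = 16, length = 2, mean = 16/2 ≈ 8.000
Minimum mean = 1.000, attained e.g. along the cycle 1 → 1 with weight 1 and length 1. So λ(A) = 1/1 = 1.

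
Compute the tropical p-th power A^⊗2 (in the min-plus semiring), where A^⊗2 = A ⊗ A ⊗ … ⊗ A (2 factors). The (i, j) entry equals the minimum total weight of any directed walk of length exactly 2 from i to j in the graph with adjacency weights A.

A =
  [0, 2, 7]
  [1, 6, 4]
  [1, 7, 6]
A^⊗2 =
  [0, 2, 6]
  [1, 3, 8]
  [1, 3, 8]

Each entry (A^⊗2)_ij equals the minimum over all length-2 walks i = v_0 → v_1 → … → v_2 = j of Σ_t A[v_t][v_{t+1}]. For example, for (i, j) = (0, 2) we minimise over 3 possible intermediate vertex sequences; the minimum is 6, attained along the walk 0 → 1 → 2.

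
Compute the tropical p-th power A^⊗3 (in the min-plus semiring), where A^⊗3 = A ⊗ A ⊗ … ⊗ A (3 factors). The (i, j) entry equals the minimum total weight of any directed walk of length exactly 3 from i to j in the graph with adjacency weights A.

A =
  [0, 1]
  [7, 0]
A^⊗3 =
  [0, 1]
  [7, 0]

Each entry (A^⊗3)_ij equals the minimum over all length-3 walks i = v_0 → v_1 → … → v_3 = j of Σ_t A[v_t][v_{t+1}]. For example, for (i, j) = (0, 1) we minimise over 4 possible intermediate vertex sequences; the minimum is 1, attained along the walk 0 → 0 → 0 → 1.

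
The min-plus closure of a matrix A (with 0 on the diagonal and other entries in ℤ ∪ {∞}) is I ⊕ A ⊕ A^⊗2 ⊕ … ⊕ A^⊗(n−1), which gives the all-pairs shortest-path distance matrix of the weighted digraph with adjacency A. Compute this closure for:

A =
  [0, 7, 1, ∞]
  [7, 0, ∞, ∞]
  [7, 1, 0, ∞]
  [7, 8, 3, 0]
Closure =
  [0, 2, 1, ∞]
  [7, 0, 8, ∞]
  [7, 1, 0, ∞]
  [7, 4, 3, 0]

This is the Floyd-Warshall all-pairs shortest-path computation. For each intermediate vertex k = 0, 1, …, 3, update dist[i][j] ← min(dist[i][j], dist[i][k] + dist[k][j]). The final matrix gives, for each (i, j), the minimum total weight of any directed path from i to j (possibly empty when i = j).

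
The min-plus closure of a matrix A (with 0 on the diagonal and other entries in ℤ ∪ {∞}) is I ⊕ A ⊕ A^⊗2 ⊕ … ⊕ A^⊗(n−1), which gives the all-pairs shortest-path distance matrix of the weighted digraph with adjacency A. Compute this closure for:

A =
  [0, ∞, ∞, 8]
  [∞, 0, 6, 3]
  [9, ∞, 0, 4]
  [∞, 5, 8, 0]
Closure =
  [0, 13, 16, 8]
  [15, 0, 6, 3]
  [9, 9, 0, 4]
  [17, 5, 8, 0]

This is the Floyd-Warshall all-pairs shortest-path computation. For each intermediate vertex k = 0, 1, …, 3, update dist[i][j] ← min(dist[i][j], dist[i][k] + dist[k][j]). The final matrix gives, for each (i, j), the minimum total weight of any directed path from i to j (possibly empty when i = j).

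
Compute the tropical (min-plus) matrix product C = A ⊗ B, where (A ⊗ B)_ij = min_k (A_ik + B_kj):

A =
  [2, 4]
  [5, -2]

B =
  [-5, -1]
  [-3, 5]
A ⊗ B =
  [-3, 1]
  [-5, 3]

Apply the min-plus product entry-by-entry:
  C[0][0] = min over k of (A[0][0] + B[0][0] = 2 + -5 = -3, A[0][1] + B[1][0] = 4 + -3 = 1) = -3 (attained at k = 0)
  C[0][1] = min over k of (A[0][0] + B[0][1] = 2 + -1 = 1, A[0][1] + B[1][1] = 4 + 5 = 9) = 1 (attained at k = 0)
  C[1][0] = min over k of (A[1][0] + B[0][0] = 5 + -5 = 0, A[1][1] + B[1][0] = -2 + -3 = -5) = -5 (attained at k = 1)
  C[1][1] = min over k of (A[1][0] + B[0][1] = 5 + -1 = 4, A[1][1] + B[1][1] = -2 + 5 = 3) = 3 (attained at k = 1)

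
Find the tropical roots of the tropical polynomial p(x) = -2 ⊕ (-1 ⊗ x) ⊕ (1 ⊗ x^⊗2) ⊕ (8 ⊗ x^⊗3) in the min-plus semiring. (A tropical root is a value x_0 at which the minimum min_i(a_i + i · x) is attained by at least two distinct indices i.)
Roots: {-7, -2, -1}

Each tropical root is a break point of the lower envelope of the lines y = a_i + i · x (there are 4 lines, with slopes 0, 1, ..., 3). Only the lines that attain the minimum somewhere contribute to roots; other lines are dominated. Here the surviving (envelope) indices are i = 3, i = 2, i = 1, i = 0.
Intersections between consecutive envelope lines give the roots: for adjacent envelope indices i < j the intersection is x = (a_i − a_j) / (j − i). Reading off the sorted break points: {-7, -2, -1}.
Verification: at each break x_0, at least two indices attain the minimum of min_i(a_i + i · x_0).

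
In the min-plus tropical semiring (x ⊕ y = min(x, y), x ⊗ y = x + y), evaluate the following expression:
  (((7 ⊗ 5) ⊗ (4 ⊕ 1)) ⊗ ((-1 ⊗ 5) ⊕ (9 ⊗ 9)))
(((7 ⊗ 5) ⊗ (4 ⊕ 1)) ⊗ ((-1 ⊗ 5) ⊕ (9 ⊗ 9))) = 17

Expand innermost to outermost. Recall ⊕ takes the minimum of its arguments and ⊗ takes their sum. Working out the expression (((7 ⊗ 5) ⊗ (4 ⊕ 1)) ⊗ ((-1 ⊗ 5) ⊕ (9 ⊗ 9))) gives 17.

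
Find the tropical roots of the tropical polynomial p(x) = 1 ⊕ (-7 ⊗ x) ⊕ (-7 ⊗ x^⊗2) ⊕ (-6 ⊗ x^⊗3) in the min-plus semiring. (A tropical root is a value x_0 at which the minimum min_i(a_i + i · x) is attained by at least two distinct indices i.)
Roots: {-1, 0, 8}

Each tropical root is a break point of the lower envelope of the lines y = a_i + i · x (there are 4 lines, with slopes 0, 1, ..., 3). Only the lines that attain the minimum somewhere contribute to roots; other lines are dominated. Here the surviving (envelope) indices are i = 3, i = 2, i = 1, i = 0.
Intersections between consecutive envelope lines give the roots: for adjacent envelope indices i < j the intersection is x = (a_i − a_j) / (j − i). Reading off the sorted break points: {-1, 0, 8}.
Verification: at each break x_0, at least two indices attain the minimum of min_i(a_i + i · x_0).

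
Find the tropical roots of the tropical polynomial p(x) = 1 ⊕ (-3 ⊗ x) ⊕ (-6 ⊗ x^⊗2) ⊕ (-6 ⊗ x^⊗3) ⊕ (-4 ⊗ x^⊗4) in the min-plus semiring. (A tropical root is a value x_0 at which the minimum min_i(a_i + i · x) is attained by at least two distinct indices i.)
Roots: {-2, 0, 3, 4}

Each tropical root is a break point of the lower envelope of the lines y = a_i + i · x (there are 5 lines, with slopes 0, 1, ..., 4). Only the lines that attain the minimum somewhere contribute to roots; other lines are dominated. Here the surviving (envelope) indices are i = 4, i = 3, i = 2, i = 1, i = 0.
Intersections between consecutive envelope lines give the roots: for adjacent envelope indices i < j the intersection is x = (a_i − a_j) / (j − i). Reading off the sorted break points: {-2, 0, 3, 4}.
Verification: at each break x_0, at least two indices attain the minimum of min_i(a_i + i · x_0).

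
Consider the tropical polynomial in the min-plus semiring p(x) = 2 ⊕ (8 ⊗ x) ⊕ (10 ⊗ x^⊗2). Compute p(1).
p(1) = 2

A tropical monomial a ⊗ x^⊗i evaluates to a + i · x. Evaluating each term at x = 1:
  Term 0 contributes 2 + 0 · 1 = 2
  Term 1 contributes 8 + 1 · 1 = 9
  Term 2 contributes 10 + 2 · 1 = 12
p(1) = ⊕ of these = min[2, 9, 12] = 2.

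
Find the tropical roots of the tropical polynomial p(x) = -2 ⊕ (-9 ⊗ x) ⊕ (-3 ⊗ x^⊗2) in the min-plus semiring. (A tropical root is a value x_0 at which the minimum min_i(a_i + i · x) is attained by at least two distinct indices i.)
Roots: {-6, 7}

Each tropical root is a break point of the lower envelope of the lines y = a_i + i · x (there are 3 lines, with slopes 0, 1, ..., 2). Only the lines that attain the minimum somewhere contribute to roots; other lines are dominated. Here the surviving (envelope) indices are i = 2, i = 1, i = 0.
Intersections between consecutive envelope lines give the roots: for adjacent envelope indices i < j the intersection is x = (a_i − a_j) / (j − i). Reading off the sorted break points: {-6, 7}.
Verification: at each break x_0, at least two indices attain the minimum of min_i(a_i + i · x_0).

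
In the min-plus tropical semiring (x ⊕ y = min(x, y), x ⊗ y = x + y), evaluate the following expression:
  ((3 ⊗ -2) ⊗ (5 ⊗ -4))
((3 ⊗ -2) ⊗ (5 ⊗ -4)) = 2

Expand innermost to outermost. Recall ⊕ takes the minimum of its arguments and ⊗ takes their sum. Working out the expression ((3 ⊗ -2) ⊗ (5 ⊗ -4)) gives 2.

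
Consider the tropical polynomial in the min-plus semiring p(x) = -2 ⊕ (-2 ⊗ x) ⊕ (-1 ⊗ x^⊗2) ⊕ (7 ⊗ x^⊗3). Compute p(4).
p(4) = -2

A tropical monomial a ⊗ x^⊗i evaluates to a + i · x. Evaluating each term at x = 4:
  Term 0 contributes -2 + 0 · 4 = -2
  Term 1 contributes -2 + 1 · 4 = 2
  Term 2 contributes -1 + 2 · 4 = 7
  Term 3 contributes 7 + 3 · 4 = 19
p(4) = ⊕ of these = min[-2, 2, 7, 19] = -2.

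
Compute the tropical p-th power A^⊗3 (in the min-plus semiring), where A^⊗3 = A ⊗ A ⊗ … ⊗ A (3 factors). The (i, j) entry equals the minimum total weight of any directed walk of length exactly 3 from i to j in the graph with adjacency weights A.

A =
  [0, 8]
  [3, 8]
A^⊗3 =
  [0, 8]
  [3, 11]

Each entry (A^⊗3)_ij equals the minimum over all length-3 walks i = v_0 → v_1 → … → v_3 = j of Σ_t A[v_t][v_{t+1}]. For example, for (i, j) = (0, 1) we minimise over 4 possible intermediate vertex sequences; the minimum is 8, attained along the walk 0 → 0 → 0 → 1.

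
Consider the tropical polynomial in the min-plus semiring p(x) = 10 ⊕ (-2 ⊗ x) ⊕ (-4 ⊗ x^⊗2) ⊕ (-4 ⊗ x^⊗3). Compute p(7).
p(7) = 5

A tropical monomial a ⊗ x^⊗i evaluates to a + i · x. Evaluating each term at x = 7:
  Term 0 contributes 10 + 0 · 7 = 10
  Term 1 contributes -2 + 1 · 7 = 5
  Term 2 contributes -4 + 2 · 7 = 10
  Term 3 contributes -4 + 3 · 7 = 17
p(7) = ⊕ of these = min[10, 5, 10, 17] = 5.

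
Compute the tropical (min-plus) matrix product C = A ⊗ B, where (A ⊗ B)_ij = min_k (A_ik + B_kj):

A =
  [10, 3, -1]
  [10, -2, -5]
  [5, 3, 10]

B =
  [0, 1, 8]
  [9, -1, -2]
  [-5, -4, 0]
A ⊗ B =
  [-6, -5, -1]
  [-10, -9, -5]
  [5, 2, 1]

Apply the min-plus product entry-by-entry:
  C[0][0] = min over k of (A[0][0] + B[0][0] = 10 + 0 = 10, A[0][1] + B[1][0] = 3 + 9 = 12, A[0][2] + B[2][0] = -1 + -5 = -6) = -6 (attained at k = 2)
  C[0][1] = min over k of (A[0][0] + B[0][1] = 10 + 1 = 11, A[0][1] + B[1][1] = 3 + -1 = 2, A[0][2] + B[2][1] = -1 + -4 = -5) = -5 (attained at k = 2)
  C[0][2] = min over k of (A[0][0] + B[0][2] = 10 + 8 = 18, A[0][1] + B[1][2] = 3 + -2 = 1, A[0][2] + B[2][2] = -1 + 0 = -1) = -1 (attained at k = 2)
  C[1][0] = min over k of (A[1][0] + B[0][0] = 10 + 0 = 10, A[1][1] + B[1][0] = -2 + 9 = 7, A[1][2] + B[2][0] = -5 + -5 = -10) = -10 (attained at k = 2)
  C[1][1] = min over k of (A[1][0] + B[0][1] = 10 + 1 = 11, A[1][1] + B[1][1] = -2 + -1 = -3, A[1][2] + B[2][1] = -5 + -4 = -9) = -9 (attained at k = 2)
  C[1][2] = min over k of (A[1][0] + B[0][2] = 10 + 8 = 18, A[1][1] + B[1][2] = -2 + -2 = -4, A[1][2] + B[2][2] = -5 + 0 = -5) = -5 (attained at k = 2)
  C[2][0] = min over k of (A[2][0] + B[0][0] = 5 + 0 = 5, A[2][1] + B[1][0] = 3 + 9 = 12, A[2][2] + B[2][0] = 10 + -5 = 5) = 5 (attained at k = 0)
  C[2][1] = min over k of (A[2][0] + B[0][1] = 5 + 1 = 6, A[2][1] + B[1][1] = 3 + -1 = 2, A[2][2] + B[2][1] = 10 + -4 = 6) = 2 (attained at k = 1)
  C[2][2] = min over k of (A[2][0] + B[0][2] = 5 + 8 = 13, A[2][1] + B[1][2] = 3 + -2 = 1, A[2][2] + B[2][2] = 10 + 0 = 10) = 1 (attained at k = 1)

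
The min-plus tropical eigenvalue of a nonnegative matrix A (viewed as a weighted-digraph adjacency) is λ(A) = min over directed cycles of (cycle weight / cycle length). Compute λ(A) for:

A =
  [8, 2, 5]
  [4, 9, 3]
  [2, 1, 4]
λ(A) = 2

Enumerate directed cycles and compute their means (weight / length). Sample:
  cycle 0 → 0: weight = 8, length = 1, mean = 8/1 ≈ 8.000
  cycle 1 → 1: weight = 9, length = 1, mean = 9/1 ≈ 9.000
  cycle 2 → 2: weight = 4, length = 1, mean = 4/1 ≈ 4.000
  cycle 0 → 1 → 0: weight = 6, length = 2, mean = 6/2 ≈ 3.000
  cycle 0 → 2 → 0: weight = 7, length = 2, mean = 7/2 ≈ 3.500
  cycle 1 → 0 → 1: weight = 6, length = 2, mean = 6/2 ≈ 3.000
Minimum mean = 2.000, attained e.g. along the cycle 1 → 2 → 1 with weight 4 and length 2. So λ(A) = 4/2 = 2.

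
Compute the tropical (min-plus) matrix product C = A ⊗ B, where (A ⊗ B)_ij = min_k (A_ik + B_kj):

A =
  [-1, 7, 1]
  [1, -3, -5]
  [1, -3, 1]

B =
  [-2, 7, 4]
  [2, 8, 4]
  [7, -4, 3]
A ⊗ B =
  [-3, -3, 3]
  [-1, -9, -2]
  [-1, -3, 1]

Apply the min-plus product entry-by-entry:
  C[0][0] = min over k of (A[0][0] + B[0][0] = -1 + -2 = -3, A[0][1] + B[1][0] = 7 + 2 = 9, A[0][2] + B[2][0] = 1 + 7 = 8) = -3 (attained at k = 0)
  C[0][1] = min over k of (A[0][0] + B[0][1] = -1 + 7 = 6, A[0][1] + B[1][1] = 7 + 8 = 15, A[0][2] + B[2][1] = 1 + -4 = -3) = -3 (attained at k = 2)
  C[0][2] = min over k of (A[0][0] + B[0][2] = -1 + 4 = 3, A[0][1] + B[1][2] = 7 + 4 = 11, A[0][2] + B[2][2] = 1 + 3 = 4) = 3 (attained at k = 0)
  C[1][0] = min over k of (A[1][0] + B[0][0] = 1 + -2 = -1, A[1][1] + B[1][0] = -3 + 2 = -1, A[1][2] + B[2][0] = -5 + 7 = 2) = -1 (attained at k = 0)
  C[1][1] = min over k of (A[1][0] + B[0][1] = 1 + 7 = 8, A[1][1] + B[1][1] = -3 + 8 = 5, A[1][2] + B[2][1] = -5 + -4 = -9) = -9 (attained at k = 2)
  C[1][2] = min over k of (A[1][0] + B[0][2] = 1 + 4 = 5, A[1][1] + B[1][2] = -3 + 4 = 1, A[1][2] + B[2][2] = -5 + 3 = -2) = -2 (attained at k = 2)
  C[2][0] = min over k of (A[2][0] + B[0][0] = 1 + -2 = -1, A[2][1] + B[1][0] = -3 + 2 = -1, A[2][2] + B[2][0] = 1 + 7 = 8) = -1 (attained at k = 0)
  C[2][1] = min over k of (A[2][0] + B[0][1] = 1 + 7 = 8, A[2][1] + B[1][1] = -3 + 8 = 5, A[2][2] + B[2][1] = 1 + -4 = -3) = -3 (attained at k = 2)
  C[2][2] = min over k of (A[2][0] + B[0][2] = 1 + 4 = 5, A[2][1] + B[1][2] = -3 + 4 = 1, A[2][2] + B[2][2] = 1 + 3 = 4) = 1 (attained at k = 1)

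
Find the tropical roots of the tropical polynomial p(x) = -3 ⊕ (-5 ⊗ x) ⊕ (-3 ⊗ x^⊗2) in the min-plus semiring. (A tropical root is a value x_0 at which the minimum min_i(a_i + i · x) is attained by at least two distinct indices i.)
Roots: {-2, 2}

Each tropical root is a break point of the lower envelope of the lines y = a_i + i · x (there are 3 lines, with slopes 0, 1, ..., 2). Only the lines that attain the minimum somewhere contribute to roots; other lines are dominated. Here the surviving (envelope) indices are i = 2, i = 1, i = 0.
Intersections between consecutive envelope lines give the roots: for adjacent envelope indices i < j the intersection is x = (a_i − a_j) / (j − i). Reading off the sorted break points: {-2, 2}.
Verification: at each break x_0, at least two indices attain the minimum of min_i(a_i + i · x_0).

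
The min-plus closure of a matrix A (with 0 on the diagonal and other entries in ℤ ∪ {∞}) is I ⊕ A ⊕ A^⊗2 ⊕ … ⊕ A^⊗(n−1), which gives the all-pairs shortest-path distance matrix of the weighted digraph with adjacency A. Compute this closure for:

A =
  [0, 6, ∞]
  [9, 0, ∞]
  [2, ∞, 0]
Closure =
  [0, 6, ∞]
  [9, 0, ∞]
  [2, 8, 0]

This is the Floyd-Warshall all-pairs shortest-path computation. For each intermediate vertex k = 0, 1, …, 2, update dist[i][j] ← min(dist[i][j], dist[i][k] + dist[k][j]). The final matrix gives, for each (i, j), the minimum total weight of any directed path from i to j (possibly empty when i = j).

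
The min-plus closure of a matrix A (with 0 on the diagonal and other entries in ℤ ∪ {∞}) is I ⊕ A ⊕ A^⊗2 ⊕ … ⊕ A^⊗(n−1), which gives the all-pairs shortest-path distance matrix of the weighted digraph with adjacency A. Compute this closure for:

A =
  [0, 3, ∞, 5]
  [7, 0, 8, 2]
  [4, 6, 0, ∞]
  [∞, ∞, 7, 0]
Closure =
  [0, 3, 11, 5]
  [7, 0, 8, 2]
  [4, 6, 0, 8]
  [11, 13, 7, 0]

This is the Floyd-Warshall all-pairs shortest-path computation. For each intermediate vertex k = 0, 1, …, 3, update dist[i][j] ← min(dist[i][j], dist[i][k] + dist[k][j]). The final matrix gives, for each (i, j), the minimum total weight of any directed path from i to j (possibly empty when i = j).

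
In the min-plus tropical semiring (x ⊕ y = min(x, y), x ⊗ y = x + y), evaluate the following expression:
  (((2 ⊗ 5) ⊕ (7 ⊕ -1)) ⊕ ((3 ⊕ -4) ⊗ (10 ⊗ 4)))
(((2 ⊗ 5) ⊕ (7 ⊕ -1)) ⊕ ((3 ⊕ -4) ⊗ (10 ⊗ 4))) = -1

Expand innermost to outermost. Recall ⊕ takes the minimum of its arguments and ⊗ takes their sum. Working out the expression (((2 ⊗ 5) ⊕ (7 ⊕ -1)) ⊕ ((3 ⊕ -4) ⊗ (10 ⊗ 4))) gives -1.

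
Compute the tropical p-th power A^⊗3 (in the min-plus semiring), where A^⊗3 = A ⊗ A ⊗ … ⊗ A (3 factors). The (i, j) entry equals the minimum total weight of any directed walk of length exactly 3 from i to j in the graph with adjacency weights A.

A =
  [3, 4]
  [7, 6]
A^⊗3 =
  [9, 10]
  [13, 14]

Each entry (A^⊗3)_ij equals the minimum over all length-3 walks i = v_0 → v_1 → … → v_3 = j of Σ_t A[v_t][v_{t+1}]. For example, for (i, j) = (0, 1) we minimise over 4 possible intermediate vertex sequences; the minimum is 10, attained along the walk 0 → 0 → 0 → 1.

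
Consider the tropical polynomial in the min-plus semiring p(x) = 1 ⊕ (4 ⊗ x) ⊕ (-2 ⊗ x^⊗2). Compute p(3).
p(3) = 1

A tropical monomial a ⊗ x^⊗i evaluates to a + i · x. Evaluating each term at x = 3:
  Term 0 contributes 1 + 0 · 3 = 1
  Term 1 contributes 4 + 1 · 3 = 7
  Term 2 contributes -2 + 2 · 3 = 4
p(3) = ⊕ of these = min[1, 7, 4] = 1.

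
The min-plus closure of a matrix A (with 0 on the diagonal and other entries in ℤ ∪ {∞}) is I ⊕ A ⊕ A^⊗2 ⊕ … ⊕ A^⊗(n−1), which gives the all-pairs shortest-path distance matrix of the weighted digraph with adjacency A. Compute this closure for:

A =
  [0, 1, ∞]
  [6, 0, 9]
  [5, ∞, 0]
Closure =
  [0, 1, 10]
  [6, 0, 9]
  [5, 6, 0]

This is the Floyd-Warshall all-pairs shortest-path computation. For each intermediate vertex k = 0, 1, …, 2, update dist[i][j] ← min(dist[i][j], dist[i][k] + dist[k][j]). The final matrix gives, for each (i, j), the minimum total weight of any directed path from i to j (possibly empty when i = j).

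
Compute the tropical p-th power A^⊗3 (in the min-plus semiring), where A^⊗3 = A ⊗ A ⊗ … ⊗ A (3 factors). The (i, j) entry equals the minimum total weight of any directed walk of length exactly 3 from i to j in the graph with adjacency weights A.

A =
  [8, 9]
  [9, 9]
A^⊗3 =
  [24, 25]
  [25, 26]

Each entry (A^⊗3)_ij equals the minimum over all length-3 walks i = v_0 → v_1 → … → v_3 = j of Σ_t A[v_t][v_{t+1}]. For example, for (i, j) = (0, 1) we minimise over 4 possible intermediate vertex sequences; the minimum is 25, attained along the walk 0 → 0 → 0 → 1.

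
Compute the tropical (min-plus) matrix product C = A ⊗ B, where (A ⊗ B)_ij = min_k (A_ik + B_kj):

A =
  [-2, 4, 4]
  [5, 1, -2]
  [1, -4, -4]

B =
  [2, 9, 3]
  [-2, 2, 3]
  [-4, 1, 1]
A ⊗ B =
  [0, 5, 1]
  [-6, -1, -1]
  [-8, -3, -3]

Apply the min-plus product entry-by-entry:
  C[0][0] = min over k of (A[0][0] + B[0][0] = -2 + 2 = 0, A[0][1] + B[1][0] = 4 + -2 = 2, A[0][2] + B[2][0] = 4 + -4 = 0) = 0 (attained at k = 0)
  C[0][1] = min over k of (A[0][0] + B[0][1] = -2 + 9 = 7, A[0][1] + B[1][1] = 4 + 2 = 6, A[0][2] + B[2][1] = 4 + 1 = 5) = 5 (attained at k = 2)
  C[0][2] = min over k of (A[0][0] + B[0][2] = -2 + 3 = 1, A[0][1] + B[1][2] = 4 + 3 = 7, A[0][2] + B[2][2] = 4 + 1 = 5) = 1 (attained at k = 0)
  C[1][0] = min over k of (A[1][0] + B[0][0] = 5 + 2 = 7, A[1][1] + B[1][0] = 1 + -2 = -1, A[1][2] + B[2][0] = -2 + -4 = -6) = -6 (attained at k = 2)
  C[1][1] = min over k of (A[1][0] + B[0][1] = 5 + 9 = 14, A[1][1] + B[1][1] = 1 + 2 = 3, A[1][2] + B[2][1] = -2 + 1 = -1) = -1 (attained at k = 2)
  C[1][2] = min over k of (A[1][0] + B[0][2] = 5 + 3 = 8, A[1][1] + B[1][2] = 1 + 3 = 4, A[1][2] + B[2][2] = -2 + 1 = -1) = -1 (attained at k = 2)
  C[2][0] = min over k of (A[2][0] + B[0][0] = 1 + 2 = 3, A[2][1] + B[1][0] = -4 + -2 = -6, A[2][2] + B[2][0] = -4 + -4 = -8) = -8 (attained at k = 2)
  C[2][1] = min over k of (A[2][0] + B[0][1] = 1 + 9 = 10, A[2][1] + B[1][1] = -4 + 2 = -2, A[2][2] + B[2][1] = -4 + 1 = -3) = -3 (attained at k = 2)
  C[2][2] = min over k of (A[2][0] + B[0][2] = 1 + 3 = 4, A[2][1] + B[1][2] = -4 + 3 = -1, A[2][2] + B[2][2] = -4 + 1 = -3) = -3 (attained at k = 2)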